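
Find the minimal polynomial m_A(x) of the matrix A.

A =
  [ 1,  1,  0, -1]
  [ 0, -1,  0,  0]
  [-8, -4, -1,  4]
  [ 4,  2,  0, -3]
x^2 + 2*x + 1

The characteristic polynomial is χ_A(x) = (x + 1)^4, so the eigenvalues are known. The minimal polynomial is
  m_A(x) = Π_λ (x − λ)^{k_λ}
where k_λ is the size of the *largest* Jordan block for λ (equivalently, the smallest k with (A − λI)^k v = 0 for every generalised eigenvector v of λ).

  λ = -1: largest Jordan block has size 2, contributing (x + 1)^2

So m_A(x) = (x + 1)^2 = x^2 + 2*x + 1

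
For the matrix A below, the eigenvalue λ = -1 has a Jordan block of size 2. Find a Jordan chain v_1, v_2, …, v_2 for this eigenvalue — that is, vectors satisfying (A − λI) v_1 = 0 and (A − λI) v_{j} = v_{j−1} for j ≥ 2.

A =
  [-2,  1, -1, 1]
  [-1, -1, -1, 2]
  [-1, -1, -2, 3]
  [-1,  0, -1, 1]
A Jordan chain for λ = -1 of length 2:
v_1 = (-1, -1, -1, -1)ᵀ
v_2 = (1, 0, 0, 0)ᵀ

Let N = A − (-1)·I. We want v_2 with N^2 v_2 = 0 but N^1 v_2 ≠ 0; then v_{j-1} := N · v_j for j = 2, …, 2.

Pick v_2 = (1, 0, 0, 0)ᵀ.
Then v_1 = N · v_2 = (-1, -1, -1, -1)ᵀ.

Sanity check: (A − (-1)·I) v_1 = (0, 0, 0, 0)ᵀ = 0. ✓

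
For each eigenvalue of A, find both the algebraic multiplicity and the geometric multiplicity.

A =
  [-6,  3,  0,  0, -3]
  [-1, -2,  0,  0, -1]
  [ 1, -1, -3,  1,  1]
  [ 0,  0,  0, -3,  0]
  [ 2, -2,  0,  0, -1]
λ = -3: alg = 5, geom = 3

Step 1 — factor the characteristic polynomial to read off the algebraic multiplicities:
  χ_A(x) = (x + 3)^5

Step 2 — compute geometric multiplicities via the rank-nullity identity g(λ) = n − rank(A − λI):
  rank(A − (-3)·I) = 2, so dim ker(A − (-3)·I) = n − 2 = 3

Summary:
  λ = -3: algebraic multiplicity = 5, geometric multiplicity = 3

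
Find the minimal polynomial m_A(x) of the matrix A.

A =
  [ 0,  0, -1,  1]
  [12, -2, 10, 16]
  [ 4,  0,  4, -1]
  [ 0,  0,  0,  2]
x^4 - 4*x^3 + 16*x - 16

The characteristic polynomial is χ_A(x) = (x - 2)^3*(x + 2), so the eigenvalues are known. The minimal polynomial is
  m_A(x) = Π_λ (x − λ)^{k_λ}
where k_λ is the size of the *largest* Jordan block for λ (equivalently, the smallest k with (A − λI)^k v = 0 for every generalised eigenvector v of λ).

  λ = -2: largest Jordan block has size 1, contributing (x + 2)
  λ = 2: largest Jordan block has size 3, contributing (x − 2)^3

So m_A(x) = (x - 2)^3*(x + 2) = x^4 - 4*x^3 + 16*x - 16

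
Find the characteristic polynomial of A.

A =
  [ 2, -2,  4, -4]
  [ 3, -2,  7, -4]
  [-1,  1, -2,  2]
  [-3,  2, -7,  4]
x^4 - 2*x^3 + x^2

Expanding det(x·I − A) (e.g. by cofactor expansion or by noting that A is similar to its Jordan form J, which has the same characteristic polynomial as A) gives
  χ_A(x) = x^4 - 2*x^3 + x^2
which factors as x^2*(x - 1)^2. The eigenvalues (with algebraic multiplicities) are λ = 0 with multiplicity 2, λ = 1 with multiplicity 2.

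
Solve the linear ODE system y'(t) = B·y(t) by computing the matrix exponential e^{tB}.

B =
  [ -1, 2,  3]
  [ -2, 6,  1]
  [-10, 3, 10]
e^{tB} =
  [t^2*exp(5*t) - 6*t*exp(5*t) + exp(5*t), -t^2*exp(5*t)/2 + 2*t*exp(5*t), -t^2*exp(5*t)/2 + 3*t*exp(5*t)]
  [-2*t*exp(5*t), t*exp(5*t) + exp(5*t), t*exp(5*t)]
  [2*t^2*exp(5*t) - 10*t*exp(5*t), -t^2*exp(5*t) + 3*t*exp(5*t), -t^2*exp(5*t) + 5*t*exp(5*t) + exp(5*t)]

Strategy: write B = P · J · P⁻¹ where J is a Jordan canonical form, so e^{tB} = P · e^{tJ} · P⁻¹, and e^{tJ} can be computed block-by-block.

B has Jordan form
J =
  [5, 1, 0]
  [0, 5, 1]
  [0, 0, 5]
(up to reordering of blocks).

Per-block formulas:
  For a 3×3 Jordan block J_3(5): exp(t · J_3(5)) = e^(5t)·(I + t·N + (t^2/2)·N^2), where N is the 3×3 nilpotent shift.

After assembling e^{tJ} and conjugating by P, we get:

e^{tB} =
  [t^2*exp(5*t) - 6*t*exp(5*t) + exp(5*t), -t^2*exp(5*t)/2 + 2*t*exp(5*t), -t^2*exp(5*t)/2 + 3*t*exp(5*t)]
  [-2*t*exp(5*t), t*exp(5*t) + exp(5*t), t*exp(5*t)]
  [2*t^2*exp(5*t) - 10*t*exp(5*t), -t^2*exp(5*t) + 3*t*exp(5*t), -t^2*exp(5*t) + 5*t*exp(5*t) + exp(5*t)]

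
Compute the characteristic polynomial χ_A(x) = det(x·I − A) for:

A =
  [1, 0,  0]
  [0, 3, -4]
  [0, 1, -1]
x^3 - 3*x^2 + 3*x - 1

Expanding det(x·I − A) (e.g. by cofactor expansion or by noting that A is similar to its Jordan form J, which has the same characteristic polynomial as A) gives
  χ_A(x) = x^3 - 3*x^2 + 3*x - 1
which factors as (x - 1)^3. The eigenvalues (with algebraic multiplicities) are λ = 1 with multiplicity 3.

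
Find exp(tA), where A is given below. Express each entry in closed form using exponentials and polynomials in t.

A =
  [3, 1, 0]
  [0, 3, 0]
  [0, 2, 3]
e^{tA} =
  [exp(3*t), t*exp(3*t), 0]
  [0, exp(3*t), 0]
  [0, 2*t*exp(3*t), exp(3*t)]

Strategy: write A = P · J · P⁻¹ where J is a Jordan canonical form, so e^{tA} = P · e^{tJ} · P⁻¹, and e^{tJ} can be computed block-by-block.

A has Jordan form
J =
  [3, 1, 0]
  [0, 3, 0]
  [0, 0, 3]
(up to reordering of blocks).

Per-block formulas:
  For a 1×1 block at λ = 3: exp(t · [3]) = [e^(3t)].
  For a 2×2 Jordan block J_2(3): exp(t · J_2(3)) = e^(3t)·(I + t·N), where N is the 2×2 nilpotent shift.

After assembling e^{tJ} and conjugating by P, we get:

e^{tA} =
  [exp(3*t), t*exp(3*t), 0]
  [0, exp(3*t), 0]
  [0, 2*t*exp(3*t), exp(3*t)]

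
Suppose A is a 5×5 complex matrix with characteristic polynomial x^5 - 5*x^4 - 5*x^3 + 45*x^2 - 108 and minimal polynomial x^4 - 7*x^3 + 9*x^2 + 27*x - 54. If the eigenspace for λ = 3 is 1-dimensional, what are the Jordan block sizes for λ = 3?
Block sizes for λ = 3: [3]

Step 1 — from the characteristic polynomial, algebraic multiplicity of λ = 3 is 3. From dim ker(A − (3)·I) = 1, there are exactly 1 Jordan blocks for λ = 3.
Step 2 — from the minimal polynomial, the factor (x − 3)^3 tells us the largest block for λ = 3 has size 3.
Step 3 — with total size 3, 1 blocks, and largest block 3, the block sizes (in nonincreasing order) are [3].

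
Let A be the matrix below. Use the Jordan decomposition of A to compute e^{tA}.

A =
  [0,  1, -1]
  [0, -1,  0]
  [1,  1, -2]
e^{tA} =
  [t*exp(-t) + exp(-t), t*exp(-t), -t*exp(-t)]
  [0, exp(-t), 0]
  [t*exp(-t), t*exp(-t), -t*exp(-t) + exp(-t)]

Strategy: write A = P · J · P⁻¹ where J is a Jordan canonical form, so e^{tA} = P · e^{tJ} · P⁻¹, and e^{tJ} can be computed block-by-block.

A has Jordan form
J =
  [-1,  1,  0]
  [ 0, -1,  0]
  [ 0,  0, -1]
(up to reordering of blocks).

Per-block formulas:
  For a 1×1 block at λ = -1: exp(t · [-1]) = [e^(-1t)].
  For a 2×2 Jordan block J_2(-1): exp(t · J_2(-1)) = e^(-1t)·(I + t·N), where N is the 2×2 nilpotent shift.

After assembling e^{tJ} and conjugating by P, we get:

e^{tA} =
  [t*exp(-t) + exp(-t), t*exp(-t), -t*exp(-t)]
  [0, exp(-t), 0]
  [t*exp(-t), t*exp(-t), -t*exp(-t) + exp(-t)]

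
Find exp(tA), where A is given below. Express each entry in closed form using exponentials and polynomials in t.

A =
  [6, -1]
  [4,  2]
e^{tA} =
  [2*t*exp(4*t) + exp(4*t), -t*exp(4*t)]
  [4*t*exp(4*t), -2*t*exp(4*t) + exp(4*t)]

Strategy: write A = P · J · P⁻¹ where J is a Jordan canonical form, so e^{tA} = P · e^{tJ} · P⁻¹, and e^{tJ} can be computed block-by-block.

A has Jordan form
J =
  [4, 1]
  [0, 4]
(up to reordering of blocks).

Per-block formulas:
  For a 2×2 Jordan block J_2(4): exp(t · J_2(4)) = e^(4t)·(I + t·N), where N is the 2×2 nilpotent shift.

After assembling e^{tJ} and conjugating by P, we get:

e^{tA} =
  [2*t*exp(4*t) + exp(4*t), -t*exp(4*t)]
  [4*t*exp(4*t), -2*t*exp(4*t) + exp(4*t)]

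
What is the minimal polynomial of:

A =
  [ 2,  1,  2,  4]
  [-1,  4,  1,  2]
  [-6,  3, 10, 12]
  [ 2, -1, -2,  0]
x^3 - 12*x^2 + 48*x - 64

The characteristic polynomial is χ_A(x) = (x - 4)^4, so the eigenvalues are known. The minimal polynomial is
  m_A(x) = Π_λ (x − λ)^{k_λ}
where k_λ is the size of the *largest* Jordan block for λ (equivalently, the smallest k with (A − λI)^k v = 0 for every generalised eigenvector v of λ).

  λ = 4: largest Jordan block has size 3, contributing (x − 4)^3

So m_A(x) = (x - 4)^3 = x^3 - 12*x^2 + 48*x - 64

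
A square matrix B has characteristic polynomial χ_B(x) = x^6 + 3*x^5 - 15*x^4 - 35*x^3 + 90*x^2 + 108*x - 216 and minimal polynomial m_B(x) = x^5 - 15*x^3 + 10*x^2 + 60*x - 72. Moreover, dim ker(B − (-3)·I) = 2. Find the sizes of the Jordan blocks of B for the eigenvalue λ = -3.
Block sizes for λ = -3: [2, 1]

Step 1 — from the characteristic polynomial, algebraic multiplicity of λ = -3 is 3. From dim ker(B − (-3)·I) = 2, there are exactly 2 Jordan blocks for λ = -3.
Step 2 — from the minimal polynomial, the factor (x + 3)^2 tells us the largest block for λ = -3 has size 2.
Step 3 — with total size 3, 2 blocks, and largest block 2, the block sizes (in nonincreasing order) are [2, 1].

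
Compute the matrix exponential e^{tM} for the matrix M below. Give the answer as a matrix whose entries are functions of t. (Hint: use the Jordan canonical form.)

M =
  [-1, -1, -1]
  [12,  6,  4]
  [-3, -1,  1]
e^{tM} =
  [-3*t*exp(2*t) + exp(2*t), -t*exp(2*t), -t*exp(2*t)]
  [12*t*exp(2*t), 4*t*exp(2*t) + exp(2*t), 4*t*exp(2*t)]
  [-3*t*exp(2*t), -t*exp(2*t), -t*exp(2*t) + exp(2*t)]

Strategy: write M = P · J · P⁻¹ where J is a Jordan canonical form, so e^{tM} = P · e^{tJ} · P⁻¹, and e^{tJ} can be computed block-by-block.

M has Jordan form
J =
  [2, 1, 0]
  [0, 2, 0]
  [0, 0, 2]
(up to reordering of blocks).

Per-block formulas:
  For a 2×2 Jordan block J_2(2): exp(t · J_2(2)) = e^(2t)·(I + t·N), where N is the 2×2 nilpotent shift.
  For a 1×1 block at λ = 2: exp(t · [2]) = [e^(2t)].

After assembling e^{tJ} and conjugating by P, we get:

e^{tM} =
  [-3*t*exp(2*t) + exp(2*t), -t*exp(2*t), -t*exp(2*t)]
  [12*t*exp(2*t), 4*t*exp(2*t) + exp(2*t), 4*t*exp(2*t)]
  [-3*t*exp(2*t), -t*exp(2*t), -t*exp(2*t) + exp(2*t)]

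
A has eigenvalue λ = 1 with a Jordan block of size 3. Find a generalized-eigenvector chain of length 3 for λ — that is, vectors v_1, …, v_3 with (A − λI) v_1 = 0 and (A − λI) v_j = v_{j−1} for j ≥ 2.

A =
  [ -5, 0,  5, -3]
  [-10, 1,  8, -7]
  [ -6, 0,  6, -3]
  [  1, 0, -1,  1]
A Jordan chain for λ = 1 of length 3:
v_1 = (0, 1, 0, 0)ᵀ
v_2 = (3, 4, 3, -1)ᵀ
v_3 = (2, 0, 3, 0)ᵀ

Let N = A − (1)·I. We want v_3 with N^3 v_3 = 0 but N^2 v_3 ≠ 0; then v_{j-1} := N · v_j for j = 3, …, 2.

Pick v_3 = (2, 0, 3, 0)ᵀ.
Then v_2 = N · v_3 = (3, 4, 3, -1)ᵀ.
Then v_1 = N · v_2 = (0, 1, 0, 0)ᵀ.

Sanity check: (A − (1)·I) v_1 = (0, 0, 0, 0)ᵀ = 0. ✓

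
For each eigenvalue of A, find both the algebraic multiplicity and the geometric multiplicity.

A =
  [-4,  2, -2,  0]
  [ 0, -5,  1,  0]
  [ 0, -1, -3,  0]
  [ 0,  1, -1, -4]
λ = -4: alg = 4, geom = 3

Step 1 — factor the characteristic polynomial to read off the algebraic multiplicities:
  χ_A(x) = (x + 4)^4

Step 2 — compute geometric multiplicities via the rank-nullity identity g(λ) = n − rank(A − λI):
  rank(A − (-4)·I) = 1, so dim ker(A − (-4)·I) = n − 1 = 3

Summary:
  λ = -4: algebraic multiplicity = 4, geometric multiplicity = 3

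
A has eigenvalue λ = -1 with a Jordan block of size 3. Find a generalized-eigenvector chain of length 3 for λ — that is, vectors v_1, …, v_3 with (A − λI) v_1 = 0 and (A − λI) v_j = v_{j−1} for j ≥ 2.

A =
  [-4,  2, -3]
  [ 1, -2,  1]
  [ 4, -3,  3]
A Jordan chain for λ = -1 of length 3:
v_1 = (-1, 0, 1)ᵀ
v_2 = (-3, 1, 4)ᵀ
v_3 = (1, 0, 0)ᵀ

Let N = A − (-1)·I. We want v_3 with N^3 v_3 = 0 but N^2 v_3 ≠ 0; then v_{j-1} := N · v_j for j = 3, …, 2.

Pick v_3 = (1, 0, 0)ᵀ.
Then v_2 = N · v_3 = (-3, 1, 4)ᵀ.
Then v_1 = N · v_2 = (-1, 0, 1)ᵀ.

Sanity check: (A − (-1)·I) v_1 = (0, 0, 0)ᵀ = 0. ✓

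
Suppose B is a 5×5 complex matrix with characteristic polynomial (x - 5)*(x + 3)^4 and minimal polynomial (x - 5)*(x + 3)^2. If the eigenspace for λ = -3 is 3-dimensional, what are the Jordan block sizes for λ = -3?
Block sizes for λ = -3: [2, 1, 1]

Step 1 — from the characteristic polynomial, algebraic multiplicity of λ = -3 is 4. From dim ker(B − (-3)·I) = 3, there are exactly 3 Jordan blocks for λ = -3.
Step 2 — from the minimal polynomial, the factor (x + 3)^2 tells us the largest block for λ = -3 has size 2.
Step 3 — with total size 4, 3 blocks, and largest block 2, the block sizes (in nonincreasing order) are [2, 1, 1].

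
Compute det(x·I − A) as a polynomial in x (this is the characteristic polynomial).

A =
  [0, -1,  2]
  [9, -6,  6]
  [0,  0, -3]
x^3 + 9*x^2 + 27*x + 27

Expanding det(x·I − A) (e.g. by cofactor expansion or by noting that A is similar to its Jordan form J, which has the same characteristic polynomial as A) gives
  χ_A(x) = x^3 + 9*x^2 + 27*x + 27
which factors as (x + 3)^3. The eigenvalues (with algebraic multiplicities) are λ = -3 with multiplicity 3.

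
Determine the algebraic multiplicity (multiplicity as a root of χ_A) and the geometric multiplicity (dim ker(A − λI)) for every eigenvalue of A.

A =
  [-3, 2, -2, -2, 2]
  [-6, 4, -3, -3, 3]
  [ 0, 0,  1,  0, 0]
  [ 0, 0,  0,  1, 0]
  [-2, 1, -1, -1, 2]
λ = 1: alg = 5, geom = 4

Step 1 — factor the characteristic polynomial to read off the algebraic multiplicities:
  χ_A(x) = (x - 1)^5

Step 2 — compute geometric multiplicities via the rank-nullity identity g(λ) = n − rank(A − λI):
  rank(A − (1)·I) = 1, so dim ker(A − (1)·I) = n − 1 = 4

Summary:
  λ = 1: algebraic multiplicity = 5, geometric multiplicity = 4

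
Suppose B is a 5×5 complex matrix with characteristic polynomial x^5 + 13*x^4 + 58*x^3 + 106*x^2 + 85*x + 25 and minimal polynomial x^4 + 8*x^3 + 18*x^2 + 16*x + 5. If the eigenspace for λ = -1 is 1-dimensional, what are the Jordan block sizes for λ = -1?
Block sizes for λ = -1: [3]

Step 1 — from the characteristic polynomial, algebraic multiplicity of λ = -1 is 3. From dim ker(B − (-1)·I) = 1, there are exactly 1 Jordan blocks for λ = -1.
Step 2 — from the minimal polynomial, the factor (x + 1)^3 tells us the largest block for λ = -1 has size 3.
Step 3 — with total size 3, 1 blocks, and largest block 3, the block sizes (in nonincreasing order) are [3].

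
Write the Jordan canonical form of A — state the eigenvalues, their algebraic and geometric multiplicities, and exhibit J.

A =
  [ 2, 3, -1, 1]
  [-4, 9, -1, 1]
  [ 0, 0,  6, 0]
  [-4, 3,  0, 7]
J_3(6) ⊕ J_1(6)

The characteristic polynomial is
  det(x·I − A) = x^4 - 24*x^3 + 216*x^2 - 864*x + 1296 = (x - 6)^4

Eigenvalues and multiplicities (the geometric multiplicity of λ is n − rank(A − λI), which equals the number of Jordan blocks for λ):
  λ = 6: algebraic multiplicity = 4, geometric multiplicity = 2

Determining the block sizes for each eigenvalue:
  λ = 6: with am = 4 and gm = 2, the partition is not yet determined (e.g. several partitions of 4 into 2 parts exist). Let N = A − (6)·I. Computing rank(N^1) = 2, rank(N^2) = 1, rank(N^3) = 0; the number of blocks of size ≥ j is rank(N^{j−1}) − rank(N^j), giving [2, 1, 1]. So we have 1 block(s) of size 3, 1 block(s) of size 1 → block sizes [3, 1]

Assembling the blocks gives a Jordan form
J =
  [6, 1, 0, 0]
  [0, 6, 1, 0]
  [0, 0, 6, 0]
  [0, 0, 0, 6]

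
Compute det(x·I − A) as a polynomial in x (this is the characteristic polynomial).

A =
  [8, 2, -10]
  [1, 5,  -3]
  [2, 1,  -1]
x^3 - 12*x^2 + 48*x - 64

Expanding det(x·I − A) (e.g. by cofactor expansion or by noting that A is similar to its Jordan form J, which has the same characteristic polynomial as A) gives
  χ_A(x) = x^3 - 12*x^2 + 48*x - 64
which factors as (x - 4)^3. The eigenvalues (with algebraic multiplicities) are λ = 4 with multiplicity 3.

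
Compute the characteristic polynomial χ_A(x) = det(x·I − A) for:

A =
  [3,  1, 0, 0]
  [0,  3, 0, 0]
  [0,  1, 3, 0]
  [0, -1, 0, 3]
x^4 - 12*x^3 + 54*x^2 - 108*x + 81

Expanding det(x·I − A) (e.g. by cofactor expansion or by noting that A is similar to its Jordan form J, which has the same characteristic polynomial as A) gives
  χ_A(x) = x^4 - 12*x^3 + 54*x^2 - 108*x + 81
which factors as (x - 3)^4. The eigenvalues (with algebraic multiplicities) are λ = 3 with multiplicity 4.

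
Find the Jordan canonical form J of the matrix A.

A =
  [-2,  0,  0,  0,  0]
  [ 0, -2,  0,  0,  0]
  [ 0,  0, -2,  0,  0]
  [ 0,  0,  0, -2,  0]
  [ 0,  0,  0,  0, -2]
J_1(-2) ⊕ J_1(-2) ⊕ J_1(-2) ⊕ J_1(-2) ⊕ J_1(-2)

The characteristic polynomial is
  det(x·I − A) = x^5 + 10*x^4 + 40*x^3 + 80*x^2 + 80*x + 32 = (x + 2)^5

Eigenvalues and multiplicities (the geometric multiplicity of λ is n − rank(A − λI), which equals the number of Jordan blocks for λ):
  λ = -2: algebraic multiplicity = 5, geometric multiplicity = 5

Determining the block sizes for each eigenvalue:
  λ = -2: gm = am = 5, so every block has size 1 → block sizes [1, 1, 1, 1, 1]

Assembling the blocks gives a Jordan form
J =
  [-2,  0,  0,  0,  0]
  [ 0, -2,  0,  0,  0]
  [ 0,  0, -2,  0,  0]
  [ 0,  0,  0, -2,  0]
  [ 0,  0,  0,  0, -2]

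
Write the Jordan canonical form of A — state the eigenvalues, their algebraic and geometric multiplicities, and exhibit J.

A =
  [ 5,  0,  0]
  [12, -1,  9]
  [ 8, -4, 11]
J_2(5) ⊕ J_1(5)

The characteristic polynomial is
  det(x·I − A) = x^3 - 15*x^2 + 75*x - 125 = (x - 5)^3

Eigenvalues and multiplicities (the geometric multiplicity of λ is n − rank(A − λI), which equals the number of Jordan blocks for λ):
  λ = 5: algebraic multiplicity = 3, geometric multiplicity = 2

Determining the block sizes for each eigenvalue:
  λ = 5: 2 blocks summing to 3 forces exactly one block of size 2 and the rest size 1 → block sizes [2, 1]

Assembling the blocks gives a Jordan form
J =
  [5, 1, 0]
  [0, 5, 0]
  [0, 0, 5]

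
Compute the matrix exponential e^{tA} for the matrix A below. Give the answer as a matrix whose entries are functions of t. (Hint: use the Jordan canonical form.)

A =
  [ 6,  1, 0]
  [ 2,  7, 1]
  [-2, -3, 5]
e^{tA} =
  [t^2*exp(6*t) + exp(6*t), t^2*exp(6*t)/2 + t*exp(6*t), t^2*exp(6*t)/2]
  [2*t*exp(6*t), t*exp(6*t) + exp(6*t), t*exp(6*t)]
  [-2*t^2*exp(6*t) - 2*t*exp(6*t), -t^2*exp(6*t) - 3*t*exp(6*t), -t^2*exp(6*t) - t*exp(6*t) + exp(6*t)]

Strategy: write A = P · J · P⁻¹ where J is a Jordan canonical form, so e^{tA} = P · e^{tJ} · P⁻¹, and e^{tJ} can be computed block-by-block.

A has Jordan form
J =
  [6, 1, 0]
  [0, 6, 1]
  [0, 0, 6]
(up to reordering of blocks).

Per-block formulas:
  For a 3×3 Jordan block J_3(6): exp(t · J_3(6)) = e^(6t)·(I + t·N + (t^2/2)·N^2), where N is the 3×3 nilpotent shift.

After assembling e^{tJ} and conjugating by P, we get:

e^{tA} =
  [t^2*exp(6*t) + exp(6*t), t^2*exp(6*t)/2 + t*exp(6*t), t^2*exp(6*t)/2]
  [2*t*exp(6*t), t*exp(6*t) + exp(6*t), t*exp(6*t)]
  [-2*t^2*exp(6*t) - 2*t*exp(6*t), -t^2*exp(6*t) - 3*t*exp(6*t), -t^2*exp(6*t) - t*exp(6*t) + exp(6*t)]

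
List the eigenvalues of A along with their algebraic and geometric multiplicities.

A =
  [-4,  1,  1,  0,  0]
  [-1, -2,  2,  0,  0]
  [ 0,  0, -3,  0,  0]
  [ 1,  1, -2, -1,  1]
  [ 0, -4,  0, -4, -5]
λ = -3: alg = 5, geom = 2

Step 1 — factor the characteristic polynomial to read off the algebraic multiplicities:
  χ_A(x) = (x + 3)^5

Step 2 — compute geometric multiplicities via the rank-nullity identity g(λ) = n − rank(A − λI):
  rank(A − (-3)·I) = 3, so dim ker(A − (-3)·I) = n − 3 = 2

Summary:
  λ = -3: algebraic multiplicity = 5, geometric multiplicity = 2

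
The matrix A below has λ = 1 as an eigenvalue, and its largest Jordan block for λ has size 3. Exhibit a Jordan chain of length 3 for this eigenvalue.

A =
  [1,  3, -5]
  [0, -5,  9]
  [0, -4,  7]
A Jordan chain for λ = 1 of length 3:
v_1 = (2, 0, 0)ᵀ
v_2 = (3, -6, -4)ᵀ
v_3 = (0, 1, 0)ᵀ

Let N = A − (1)·I. We want v_3 with N^3 v_3 = 0 but N^2 v_3 ≠ 0; then v_{j-1} := N · v_j for j = 3, …, 2.

Pick v_3 = (0, 1, 0)ᵀ.
Then v_2 = N · v_3 = (3, -6, -4)ᵀ.
Then v_1 = N · v_2 = (2, 0, 0)ᵀ.

Sanity check: (A − (1)·I) v_1 = (0, 0, 0)ᵀ = 0. ✓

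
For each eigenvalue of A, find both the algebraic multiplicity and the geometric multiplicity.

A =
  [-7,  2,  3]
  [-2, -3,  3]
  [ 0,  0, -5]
λ = -5: alg = 3, geom = 2

Step 1 — factor the characteristic polynomial to read off the algebraic multiplicities:
  χ_A(x) = (x + 5)^3

Step 2 — compute geometric multiplicities via the rank-nullity identity g(λ) = n − rank(A − λI):
  rank(A − (-5)·I) = 1, so dim ker(A − (-5)·I) = n − 1 = 2

Summary:
  λ = -5: algebraic multiplicity = 3, geometric multiplicity = 2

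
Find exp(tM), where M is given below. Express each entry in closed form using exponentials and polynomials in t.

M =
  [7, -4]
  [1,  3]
e^{tM} =
  [2*t*exp(5*t) + exp(5*t), -4*t*exp(5*t)]
  [t*exp(5*t), -2*t*exp(5*t) + exp(5*t)]

Strategy: write M = P · J · P⁻¹ where J is a Jordan canonical form, so e^{tM} = P · e^{tJ} · P⁻¹, and e^{tJ} can be computed block-by-block.

M has Jordan form
J =
  [5, 1]
  [0, 5]
(up to reordering of blocks).

Per-block formulas:
  For a 2×2 Jordan block J_2(5): exp(t · J_2(5)) = e^(5t)·(I + t·N), where N is the 2×2 nilpotent shift.

After assembling e^{tJ} and conjugating by P, we get:

e^{tM} =
  [2*t*exp(5*t) + exp(5*t), -4*t*exp(5*t)]
  [t*exp(5*t), -2*t*exp(5*t) + exp(5*t)]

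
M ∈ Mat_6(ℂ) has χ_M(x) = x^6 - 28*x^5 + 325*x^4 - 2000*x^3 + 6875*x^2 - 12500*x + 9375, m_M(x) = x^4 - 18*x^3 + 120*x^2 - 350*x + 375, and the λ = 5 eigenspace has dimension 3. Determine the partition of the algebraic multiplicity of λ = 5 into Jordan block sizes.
Block sizes for λ = 5: [3, 1, 1]

Step 1 — from the characteristic polynomial, algebraic multiplicity of λ = 5 is 5. From dim ker(M − (5)·I) = 3, there are exactly 3 Jordan blocks for λ = 5.
Step 2 — from the minimal polynomial, the factor (x − 5)^3 tells us the largest block for λ = 5 has size 3.
Step 3 — with total size 5, 3 blocks, and largest block 3, the block sizes (in nonincreasing order) are [3, 1, 1].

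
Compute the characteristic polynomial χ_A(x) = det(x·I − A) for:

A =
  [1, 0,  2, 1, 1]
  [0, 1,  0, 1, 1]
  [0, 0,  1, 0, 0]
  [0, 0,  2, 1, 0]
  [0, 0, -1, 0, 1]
x^5 - 5*x^4 + 10*x^3 - 10*x^2 + 5*x - 1

Expanding det(x·I − A) (e.g. by cofactor expansion or by noting that A is similar to its Jordan form J, which has the same characteristic polynomial as A) gives
  χ_A(x) = x^5 - 5*x^4 + 10*x^3 - 10*x^2 + 5*x - 1
which factors as (x - 1)^5. The eigenvalues (with algebraic multiplicities) are λ = 1 with multiplicity 5.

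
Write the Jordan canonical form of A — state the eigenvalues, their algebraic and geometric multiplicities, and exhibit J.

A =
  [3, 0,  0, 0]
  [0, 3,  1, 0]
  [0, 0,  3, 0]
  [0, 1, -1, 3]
J_3(3) ⊕ J_1(3)

The characteristic polynomial is
  det(x·I − A) = x^4 - 12*x^3 + 54*x^2 - 108*x + 81 = (x - 3)^4

Eigenvalues and multiplicities (the geometric multiplicity of λ is n − rank(A − λI), which equals the number of Jordan blocks for λ):
  λ = 3: algebraic multiplicity = 4, geometric multiplicity = 2

Determining the block sizes for each eigenvalue:
  λ = 3: with am = 4 and gm = 2, the partition is not yet determined (e.g. several partitions of 4 into 2 parts exist). Let N = A − (3)·I. Computing rank(N^1) = 2, rank(N^2) = 1, rank(N^3) = 0; the number of blocks of size ≥ j is rank(N^{j−1}) − rank(N^j), giving [2, 1, 1]. So we have 1 block(s) of size 3, 1 block(s) of size 1 → block sizes [3, 1]

Assembling the blocks gives a Jordan form
J =
  [3, 1, 0, 0]
  [0, 3, 1, 0]
  [0, 0, 3, 0]
  [0, 0, 0, 3]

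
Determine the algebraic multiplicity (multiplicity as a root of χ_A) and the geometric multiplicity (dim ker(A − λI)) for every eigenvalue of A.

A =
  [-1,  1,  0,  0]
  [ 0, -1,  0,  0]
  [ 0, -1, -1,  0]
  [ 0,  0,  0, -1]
λ = -1: alg = 4, geom = 3

Step 1 — factor the characteristic polynomial to read off the algebraic multiplicities:
  χ_A(x) = (x + 1)^4

Step 2 — compute geometric multiplicities via the rank-nullity identity g(λ) = n − rank(A − λI):
  rank(A − (-1)·I) = 1, so dim ker(A − (-1)·I) = n − 1 = 3

Summary:
  λ = -1: algebraic multiplicity = 4, geometric multiplicity = 3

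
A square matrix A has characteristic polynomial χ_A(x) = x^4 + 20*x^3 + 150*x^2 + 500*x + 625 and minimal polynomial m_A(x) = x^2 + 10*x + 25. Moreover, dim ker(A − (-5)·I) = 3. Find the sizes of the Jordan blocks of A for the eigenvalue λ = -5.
Block sizes for λ = -5: [2, 1, 1]

Step 1 — from the characteristic polynomial, algebraic multiplicity of λ = -5 is 4. From dim ker(A − (-5)·I) = 3, there are exactly 3 Jordan blocks for λ = -5.
Step 2 — from the minimal polynomial, the factor (x + 5)^2 tells us the largest block for λ = -5 has size 2.
Step 3 — with total size 4, 3 blocks, and largest block 2, the block sizes (in nonincreasing order) are [2, 1, 1].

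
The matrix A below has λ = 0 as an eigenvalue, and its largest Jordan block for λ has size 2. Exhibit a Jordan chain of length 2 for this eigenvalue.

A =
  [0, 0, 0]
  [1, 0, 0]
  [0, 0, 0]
A Jordan chain for λ = 0 of length 2:
v_1 = (0, 1, 0)ᵀ
v_2 = (1, 0, 0)ᵀ

Let N = A − (0)·I. We want v_2 with N^2 v_2 = 0 but N^1 v_2 ≠ 0; then v_{j-1} := N · v_j for j = 2, …, 2.

Pick v_2 = (1, 0, 0)ᵀ.
Then v_1 = N · v_2 = (0, 1, 0)ᵀ.

Sanity check: (A − (0)·I) v_1 = (0, 0, 0)ᵀ = 0. ✓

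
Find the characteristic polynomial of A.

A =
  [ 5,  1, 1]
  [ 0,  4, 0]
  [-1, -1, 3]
x^3 - 12*x^2 + 48*x - 64

Expanding det(x·I − A) (e.g. by cofactor expansion or by noting that A is similar to its Jordan form J, which has the same characteristic polynomial as A) gives
  χ_A(x) = x^3 - 12*x^2 + 48*x - 64
which factors as (x - 4)^3. The eigenvalues (with algebraic multiplicities) are λ = 4 with multiplicity 3.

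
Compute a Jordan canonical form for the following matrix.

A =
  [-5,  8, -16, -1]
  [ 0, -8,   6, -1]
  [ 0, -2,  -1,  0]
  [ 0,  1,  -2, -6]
J_3(-5) ⊕ J_1(-5)

The characteristic polynomial is
  det(x·I − A) = x^4 + 20*x^3 + 150*x^2 + 500*x + 625 = (x + 5)^4

Eigenvalues and multiplicities (the geometric multiplicity of λ is n − rank(A − λI), which equals the number of Jordan blocks for λ):
  λ = -5: algebraic multiplicity = 4, geometric multiplicity = 2

Determining the block sizes for each eigenvalue:
  λ = -5: with am = 4 and gm = 2, the partition is not yet determined (e.g. several partitions of 4 into 2 parts exist). Let N = A − (-5)·I. Computing rank(N^1) = 2, rank(N^2) = 1, rank(N^3) = 0; the number of blocks of size ≥ j is rank(N^{j−1}) − rank(N^j), giving [2, 1, 1]. So we have 1 block(s) of size 3, 1 block(s) of size 1 → block sizes [3, 1]

Assembling the blocks gives a Jordan form
J =
  [-5,  1,  0,  0]
  [ 0, -5,  1,  0]
  [ 0,  0, -5,  0]
  [ 0,  0,  0, -5]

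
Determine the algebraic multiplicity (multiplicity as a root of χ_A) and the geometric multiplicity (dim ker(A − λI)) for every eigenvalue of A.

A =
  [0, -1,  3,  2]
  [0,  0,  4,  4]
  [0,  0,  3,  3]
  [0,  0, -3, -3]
λ = 0: alg = 4, geom = 2

Step 1 — factor the characteristic polynomial to read off the algebraic multiplicities:
  χ_A(x) = x^4

Step 2 — compute geometric multiplicities via the rank-nullity identity g(λ) = n − rank(A − λI):
  rank(A − (0)·I) = 2, so dim ker(A − (0)·I) = n − 2 = 2

Summary:
  λ = 0: algebraic multiplicity = 4, geometric multiplicity = 2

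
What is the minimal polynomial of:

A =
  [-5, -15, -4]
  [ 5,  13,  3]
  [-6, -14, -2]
x^3 - 6*x^2 + 12*x - 8

The characteristic polynomial is χ_A(x) = (x - 2)^3, so the eigenvalues are known. The minimal polynomial is
  m_A(x) = Π_λ (x − λ)^{k_λ}
where k_λ is the size of the *largest* Jordan block for λ (equivalently, the smallest k with (A − λI)^k v = 0 for every generalised eigenvector v of λ).

  λ = 2: largest Jordan block has size 3, contributing (x − 2)^3

So m_A(x) = (x - 2)^3 = x^3 - 6*x^2 + 12*x - 8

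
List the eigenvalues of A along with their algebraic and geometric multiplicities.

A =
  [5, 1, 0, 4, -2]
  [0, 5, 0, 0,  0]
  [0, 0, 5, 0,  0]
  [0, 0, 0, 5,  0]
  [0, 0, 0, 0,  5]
λ = 5: alg = 5, geom = 4

Step 1 — factor the characteristic polynomial to read off the algebraic multiplicities:
  χ_A(x) = (x - 5)^5

Step 2 — compute geometric multiplicities via the rank-nullity identity g(λ) = n − rank(A − λI):
  rank(A − (5)·I) = 1, so dim ker(A − (5)·I) = n − 1 = 4

Summary:
  λ = 5: algebraic multiplicity = 5, geometric multiplicity = 4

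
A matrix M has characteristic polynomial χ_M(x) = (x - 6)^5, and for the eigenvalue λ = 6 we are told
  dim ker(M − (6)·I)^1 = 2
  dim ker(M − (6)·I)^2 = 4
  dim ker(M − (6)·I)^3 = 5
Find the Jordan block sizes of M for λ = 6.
Block sizes for λ = 6: [3, 2]

From the dimensions of kernels of powers, the number of Jordan blocks of size at least j is d_j − d_{j−1} where d_j = dim ker(N^j) (with d_0 = 0). Computing the differences gives [2, 2, 1].
The number of blocks of size exactly k is (#blocks of size ≥ k) − (#blocks of size ≥ k + 1), so the partition is: 1 block(s) of size 2, 1 block(s) of size 3.
In nonincreasing order the block sizes are [3, 2].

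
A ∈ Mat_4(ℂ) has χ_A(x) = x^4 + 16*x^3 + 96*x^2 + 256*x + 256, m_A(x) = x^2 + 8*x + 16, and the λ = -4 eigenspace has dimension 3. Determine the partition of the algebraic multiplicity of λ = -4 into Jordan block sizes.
Block sizes for λ = -4: [2, 1, 1]

Step 1 — from the characteristic polynomial, algebraic multiplicity of λ = -4 is 4. From dim ker(A − (-4)·I) = 3, there are exactly 3 Jordan blocks for λ = -4.
Step 2 — from the minimal polynomial, the factor (x + 4)^2 tells us the largest block for λ = -4 has size 2.
Step 3 — with total size 4, 3 blocks, and largest block 2, the block sizes (in nonincreasing order) are [2, 1, 1].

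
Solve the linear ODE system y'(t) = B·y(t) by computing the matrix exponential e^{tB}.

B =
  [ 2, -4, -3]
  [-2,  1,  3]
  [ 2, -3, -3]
e^{tB} =
  [3*t^2 + 2*t + 1, -3*t^2/2 - 4*t, -9*t^2/2 - 3*t]
  [-2*t, t + 1, 3*t]
  [2*t^2 + 2*t, -t^2 - 3*t, -3*t^2 - 3*t + 1]

Strategy: write B = P · J · P⁻¹ where J is a Jordan canonical form, so e^{tB} = P · e^{tJ} · P⁻¹, and e^{tJ} can be computed block-by-block.

B has Jordan form
J =
  [0, 1, 0]
  [0, 0, 1]
  [0, 0, 0]
(up to reordering of blocks).

Per-block formulas:
  For a 3×3 Jordan block J_3(0): exp(t · J_3(0)) = e^(0t)·(I + t·N + (t^2/2)·N^2), where N is the 3×3 nilpotent shift.

After assembling e^{tJ} and conjugating by P, we get:

e^{tB} =
  [3*t^2 + 2*t + 1, -3*t^2/2 - 4*t, -9*t^2/2 - 3*t]
  [-2*t, t + 1, 3*t]
  [2*t^2 + 2*t, -t^2 - 3*t, -3*t^2 - 3*t + 1]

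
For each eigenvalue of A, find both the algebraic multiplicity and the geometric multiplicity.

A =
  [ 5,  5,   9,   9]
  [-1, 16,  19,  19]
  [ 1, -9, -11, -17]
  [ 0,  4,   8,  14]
λ = 6: alg = 4, geom = 2

Step 1 — factor the characteristic polynomial to read off the algebraic multiplicities:
  χ_A(x) = (x - 6)^4

Step 2 — compute geometric multiplicities via the rank-nullity identity g(λ) = n − rank(A − λI):
  rank(A − (6)·I) = 2, so dim ker(A − (6)·I) = n − 2 = 2

Summary:
  λ = 6: algebraic multiplicity = 4, geometric multiplicity = 2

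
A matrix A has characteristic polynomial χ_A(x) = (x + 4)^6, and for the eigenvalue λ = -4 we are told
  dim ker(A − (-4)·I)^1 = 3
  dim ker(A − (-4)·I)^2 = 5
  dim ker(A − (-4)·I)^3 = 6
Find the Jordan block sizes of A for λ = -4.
Block sizes for λ = -4: [3, 2, 1]

From the dimensions of kernels of powers, the number of Jordan blocks of size at least j is d_j − d_{j−1} where d_j = dim ker(N^j) (with d_0 = 0). Computing the differences gives [3, 2, 1].
The number of blocks of size exactly k is (#blocks of size ≥ k) − (#blocks of size ≥ k + 1), so the partition is: 1 block(s) of size 1, 1 block(s) of size 2, 1 block(s) of size 3.
In nonincreasing order the block sizes are [3, 2, 1].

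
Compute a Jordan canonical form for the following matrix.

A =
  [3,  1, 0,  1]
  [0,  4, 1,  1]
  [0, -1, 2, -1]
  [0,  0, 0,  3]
J_3(3) ⊕ J_1(3)

The characteristic polynomial is
  det(x·I − A) = x^4 - 12*x^3 + 54*x^2 - 108*x + 81 = (x - 3)^4

Eigenvalues and multiplicities (the geometric multiplicity of λ is n − rank(A − λI), which equals the number of Jordan blocks for λ):
  λ = 3: algebraic multiplicity = 4, geometric multiplicity = 2

Determining the block sizes for each eigenvalue:
  λ = 3: with am = 4 and gm = 2, the partition is not yet determined (e.g. several partitions of 4 into 2 parts exist). Let N = A − (3)·I. Computing rank(N^1) = 2, rank(N^2) = 1, rank(N^3) = 0; the number of blocks of size ≥ j is rank(N^{j−1}) − rank(N^j), giving [2, 1, 1]. So we have 1 block(s) of size 3, 1 block(s) of size 1 → block sizes [3, 1]

Assembling the blocks gives a Jordan form
J =
  [3, 1, 0, 0]
  [0, 3, 1, 0]
  [0, 0, 3, 0]
  [0, 0, 0, 3]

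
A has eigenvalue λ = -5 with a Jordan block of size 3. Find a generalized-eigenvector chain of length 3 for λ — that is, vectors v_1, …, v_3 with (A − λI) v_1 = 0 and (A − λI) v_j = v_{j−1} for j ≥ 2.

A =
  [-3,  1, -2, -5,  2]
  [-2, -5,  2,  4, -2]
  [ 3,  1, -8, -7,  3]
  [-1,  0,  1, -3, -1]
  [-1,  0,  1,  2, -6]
A Jordan chain for λ = -5 of length 3:
v_1 = (-1, 0, -1, 0, 0)ᵀ
v_2 = (2, -2, 3, -1, -1)ᵀ
v_3 = (1, 0, 0, 0, 0)ᵀ

Let N = A − (-5)·I. We want v_3 with N^3 v_3 = 0 but N^2 v_3 ≠ 0; then v_{j-1} := N · v_j for j = 3, …, 2.

Pick v_3 = (1, 0, 0, 0, 0)ᵀ.
Then v_2 = N · v_3 = (2, -2, 3, -1, -1)ᵀ.
Then v_1 = N · v_2 = (-1, 0, -1, 0, 0)ᵀ.

Sanity check: (A − (-5)·I) v_1 = (0, 0, 0, 0, 0)ᵀ = 0. ✓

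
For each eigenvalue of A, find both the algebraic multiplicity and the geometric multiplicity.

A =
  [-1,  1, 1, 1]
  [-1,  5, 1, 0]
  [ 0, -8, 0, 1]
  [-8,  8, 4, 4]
λ = 2: alg = 4, geom = 2

Step 1 — factor the characteristic polynomial to read off the algebraic multiplicities:
  χ_A(x) = (x - 2)^4

Step 2 — compute geometric multiplicities via the rank-nullity identity g(λ) = n − rank(A − λI):
  rank(A − (2)·I) = 2, so dim ker(A − (2)·I) = n − 2 = 2

Summary:
  λ = 2: algebraic multiplicity = 4, geometric multiplicity = 2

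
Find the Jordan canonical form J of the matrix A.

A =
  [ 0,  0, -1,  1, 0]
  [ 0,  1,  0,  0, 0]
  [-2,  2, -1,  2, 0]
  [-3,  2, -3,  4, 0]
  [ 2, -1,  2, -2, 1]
J_2(1) ⊕ J_2(1) ⊕ J_1(1)

The characteristic polynomial is
  det(x·I − A) = x^5 - 5*x^4 + 10*x^3 - 10*x^2 + 5*x - 1 = (x - 1)^5

Eigenvalues and multiplicities (the geometric multiplicity of λ is n − rank(A − λI), which equals the number of Jordan blocks for λ):
  λ = 1: algebraic multiplicity = 5, geometric multiplicity = 3

Determining the block sizes for each eigenvalue:
  λ = 1: with am = 5 and gm = 3, the partition is not yet determined (e.g. several partitions of 5 into 3 parts exist). Let N = A − (1)·I. Computing rank(N^1) = 2, rank(N^2) = 0; the number of blocks of size ≥ j is rank(N^{j−1}) − rank(N^j), giving [3, 2]. So we have 2 block(s) of size 2, 1 block(s) of size 1 → block sizes [2, 2, 1]

Assembling the blocks gives a Jordan form
J =
  [1, 1, 0, 0, 0]
  [0, 1, 0, 0, 0]
  [0, 0, 1, 1, 0]
  [0, 0, 0, 1, 0]
  [0, 0, 0, 0, 1]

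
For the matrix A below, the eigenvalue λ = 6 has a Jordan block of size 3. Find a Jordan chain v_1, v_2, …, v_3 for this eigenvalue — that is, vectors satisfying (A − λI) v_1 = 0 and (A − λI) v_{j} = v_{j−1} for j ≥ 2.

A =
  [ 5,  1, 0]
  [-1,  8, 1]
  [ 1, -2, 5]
A Jordan chain for λ = 6 of length 3:
v_1 = (1, 1, -1)ᵀ
v_2 = (1, 2, -2)ᵀ
v_3 = (0, 1, 0)ᵀ

Let N = A − (6)·I. We want v_3 with N^3 v_3 = 0 but N^2 v_3 ≠ 0; then v_{j-1} := N · v_j for j = 3, …, 2.

Pick v_3 = (0, 1, 0)ᵀ.
Then v_2 = N · v_3 = (1, 2, -2)ᵀ.
Then v_1 = N · v_2 = (1, 1, -1)ᵀ.

Sanity check: (A − (6)·I) v_1 = (0, 0, 0)ᵀ = 0. ✓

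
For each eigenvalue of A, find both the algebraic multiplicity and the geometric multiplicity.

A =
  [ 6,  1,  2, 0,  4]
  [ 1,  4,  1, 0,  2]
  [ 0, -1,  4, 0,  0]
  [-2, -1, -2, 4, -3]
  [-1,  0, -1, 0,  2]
λ = 4: alg = 5, geom = 2

Step 1 — factor the characteristic polynomial to read off the algebraic multiplicities:
  χ_A(x) = (x - 4)^5

Step 2 — compute geometric multiplicities via the rank-nullity identity g(λ) = n − rank(A − λI):
  rank(A − (4)·I) = 3, so dim ker(A − (4)·I) = n − 3 = 2

Summary:
  λ = 4: algebraic multiplicity = 5, geometric multiplicity = 2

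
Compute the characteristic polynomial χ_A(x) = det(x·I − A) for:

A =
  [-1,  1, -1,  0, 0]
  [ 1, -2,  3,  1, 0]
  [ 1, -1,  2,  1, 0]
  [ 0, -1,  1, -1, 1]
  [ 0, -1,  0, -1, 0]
x^5 + 2*x^4 + x^3

Expanding det(x·I − A) (e.g. by cofactor expansion or by noting that A is similar to its Jordan form J, which has the same characteristic polynomial as A) gives
  χ_A(x) = x^5 + 2*x^4 + x^3
which factors as x^3*(x + 1)^2. The eigenvalues (with algebraic multiplicities) are λ = -1 with multiplicity 2, λ = 0 with multiplicity 3.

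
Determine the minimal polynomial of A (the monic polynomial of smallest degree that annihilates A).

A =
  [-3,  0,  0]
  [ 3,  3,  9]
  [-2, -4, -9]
x^2 + 6*x + 9

The characteristic polynomial is χ_A(x) = (x + 3)^3, so the eigenvalues are known. The minimal polynomial is
  m_A(x) = Π_λ (x − λ)^{k_λ}
where k_λ is the size of the *largest* Jordan block for λ (equivalently, the smallest k with (A − λI)^k v = 0 for every generalised eigenvector v of λ).

  λ = -3: largest Jordan block has size 2, contributing (x + 3)^2

So m_A(x) = (x + 3)^2 = x^2 + 6*x + 9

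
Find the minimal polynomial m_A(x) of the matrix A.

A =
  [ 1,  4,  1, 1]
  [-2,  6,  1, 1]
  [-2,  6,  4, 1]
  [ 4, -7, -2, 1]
x^3 - 9*x^2 + 27*x - 27

The characteristic polynomial is χ_A(x) = (x - 3)^4, so the eigenvalues are known. The minimal polynomial is
  m_A(x) = Π_λ (x − λ)^{k_λ}
where k_λ is the size of the *largest* Jordan block for λ (equivalently, the smallest k with (A − λI)^k v = 0 for every generalised eigenvector v of λ).

  λ = 3: largest Jordan block has size 3, contributing (x − 3)^3

So m_A(x) = (x - 3)^3 = x^3 - 9*x^2 + 27*x - 27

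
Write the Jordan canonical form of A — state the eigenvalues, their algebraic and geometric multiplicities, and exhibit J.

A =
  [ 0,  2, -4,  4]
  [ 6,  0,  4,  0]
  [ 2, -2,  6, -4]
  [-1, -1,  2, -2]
J_2(0) ⊕ J_1(2) ⊕ J_1(2)

The characteristic polynomial is
  det(x·I − A) = x^4 - 4*x^3 + 4*x^2 = x^2*(x - 2)^2

Eigenvalues and multiplicities (the geometric multiplicity of λ is n − rank(A − λI), which equals the number of Jordan blocks for λ):
  λ = 0: algebraic multiplicity = 2, geometric multiplicity = 1
  λ = 2: algebraic multiplicity = 2, geometric multiplicity = 2

Determining the block sizes for each eigenvalue:
  λ = 0: one block (gm = 1), so the single block has size am = 2 → block sizes [2]
  λ = 2: gm = am = 2, so every block has size 1 → block sizes [1, 1]

Assembling the blocks gives a Jordan form
J =
  [0, 1, 0, 0]
  [0, 0, 0, 0]
  [0, 0, 2, 0]
  [0, 0, 0, 2]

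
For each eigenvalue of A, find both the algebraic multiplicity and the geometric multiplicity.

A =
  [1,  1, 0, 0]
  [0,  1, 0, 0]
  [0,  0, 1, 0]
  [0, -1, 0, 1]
λ = 1: alg = 4, geom = 3

Step 1 — factor the characteristic polynomial to read off the algebraic multiplicities:
  χ_A(x) = (x - 1)^4

Step 2 — compute geometric multiplicities via the rank-nullity identity g(λ) = n − rank(A − λI):
  rank(A − (1)·I) = 1, so dim ker(A − (1)·I) = n − 1 = 3

Summary:
  λ = 1: algebraic multiplicity = 4, geometric multiplicity = 3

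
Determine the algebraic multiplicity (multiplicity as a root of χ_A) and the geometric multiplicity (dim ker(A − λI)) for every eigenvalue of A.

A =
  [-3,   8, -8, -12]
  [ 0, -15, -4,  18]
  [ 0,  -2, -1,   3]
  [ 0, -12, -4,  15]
λ = -3: alg = 2, geom = 2; λ = 1: alg = 2, geom = 1

Step 1 — factor the characteristic polynomial to read off the algebraic multiplicities:
  χ_A(x) = (x - 1)^2*(x + 3)^2

Step 2 — compute geometric multiplicities via the rank-nullity identity g(λ) = n − rank(A − λI):
  rank(A − (-3)·I) = 2, so dim ker(A − (-3)·I) = n − 2 = 2
  rank(A − (1)·I) = 3, so dim ker(A − (1)·I) = n − 3 = 1

Summary:
  λ = -3: algebraic multiplicity = 2, geometric multiplicity = 2
  λ = 1: algebraic multiplicity = 2, geometric multiplicity = 1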